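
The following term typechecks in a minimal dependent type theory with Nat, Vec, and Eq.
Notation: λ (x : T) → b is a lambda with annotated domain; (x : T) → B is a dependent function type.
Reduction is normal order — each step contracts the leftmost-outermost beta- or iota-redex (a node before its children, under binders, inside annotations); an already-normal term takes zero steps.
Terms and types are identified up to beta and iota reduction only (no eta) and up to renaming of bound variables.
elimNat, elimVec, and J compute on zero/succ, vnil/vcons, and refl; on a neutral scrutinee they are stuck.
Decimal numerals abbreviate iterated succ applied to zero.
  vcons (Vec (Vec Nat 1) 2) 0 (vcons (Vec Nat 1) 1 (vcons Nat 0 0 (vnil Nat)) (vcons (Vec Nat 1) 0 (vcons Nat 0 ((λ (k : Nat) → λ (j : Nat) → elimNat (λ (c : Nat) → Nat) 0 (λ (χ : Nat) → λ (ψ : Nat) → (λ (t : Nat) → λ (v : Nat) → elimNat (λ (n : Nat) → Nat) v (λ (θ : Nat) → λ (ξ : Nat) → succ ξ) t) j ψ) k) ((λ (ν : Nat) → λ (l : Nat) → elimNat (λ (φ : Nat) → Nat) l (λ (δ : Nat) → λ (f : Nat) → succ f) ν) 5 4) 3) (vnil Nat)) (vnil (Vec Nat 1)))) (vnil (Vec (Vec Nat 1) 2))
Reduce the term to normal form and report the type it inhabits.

reduced normal form:
  vcons (Vec (Vec Nat 1) 2) 0 (vcons (Vec Nat 1) 1 (vcons Nat 0 0 (vnil Nat)) (vcons (Vec Nat 1) 0 (vcons Nat 0 27 (vnil Nat)) (vnil (Vec Nat 1)))) (vnil (Vec (Vec Nat 1) 2))
type:
  Vec (Vec (Vec Nat 1) 2) 1


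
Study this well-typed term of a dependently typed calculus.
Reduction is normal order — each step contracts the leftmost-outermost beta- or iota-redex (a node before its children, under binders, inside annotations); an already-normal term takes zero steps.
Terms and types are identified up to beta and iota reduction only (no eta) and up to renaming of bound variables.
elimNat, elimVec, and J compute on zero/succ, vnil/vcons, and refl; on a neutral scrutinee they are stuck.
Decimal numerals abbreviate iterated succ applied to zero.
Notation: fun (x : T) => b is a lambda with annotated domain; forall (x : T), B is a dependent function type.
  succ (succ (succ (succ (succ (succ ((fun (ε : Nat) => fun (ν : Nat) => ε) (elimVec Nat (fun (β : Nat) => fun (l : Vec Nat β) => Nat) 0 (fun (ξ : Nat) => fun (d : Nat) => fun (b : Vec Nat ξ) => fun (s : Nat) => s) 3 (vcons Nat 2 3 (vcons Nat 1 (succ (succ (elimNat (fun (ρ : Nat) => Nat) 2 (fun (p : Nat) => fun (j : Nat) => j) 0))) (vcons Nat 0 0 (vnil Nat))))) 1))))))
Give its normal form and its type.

resulting normal form:
  6
type:
  Nat
observation: 18 normal-order steps separate the term from its normal form.


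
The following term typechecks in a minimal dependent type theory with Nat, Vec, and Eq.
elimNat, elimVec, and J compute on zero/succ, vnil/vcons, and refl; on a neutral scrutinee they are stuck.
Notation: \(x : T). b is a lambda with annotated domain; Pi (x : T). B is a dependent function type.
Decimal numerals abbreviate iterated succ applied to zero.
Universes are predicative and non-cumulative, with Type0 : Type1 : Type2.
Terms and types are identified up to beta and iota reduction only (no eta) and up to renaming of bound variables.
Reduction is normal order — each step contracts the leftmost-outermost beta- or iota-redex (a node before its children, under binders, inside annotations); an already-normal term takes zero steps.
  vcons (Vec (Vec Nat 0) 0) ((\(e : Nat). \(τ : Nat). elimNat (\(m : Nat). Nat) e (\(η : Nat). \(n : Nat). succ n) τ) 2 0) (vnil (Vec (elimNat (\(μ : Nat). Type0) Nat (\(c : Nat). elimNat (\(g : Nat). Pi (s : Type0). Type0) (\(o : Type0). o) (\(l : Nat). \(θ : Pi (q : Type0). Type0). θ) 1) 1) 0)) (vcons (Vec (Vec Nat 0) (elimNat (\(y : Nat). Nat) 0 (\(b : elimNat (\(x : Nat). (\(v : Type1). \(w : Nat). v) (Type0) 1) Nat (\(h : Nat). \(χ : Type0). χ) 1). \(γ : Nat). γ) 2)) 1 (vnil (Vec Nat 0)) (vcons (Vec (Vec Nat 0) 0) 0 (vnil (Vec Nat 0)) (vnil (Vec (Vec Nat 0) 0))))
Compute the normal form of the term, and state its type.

normal form:
  vcons (Vec (Vec Nat 0) 0) 2 (vnil (Vec Nat 0)) (vcons (Vec (Vec Nat 0) 0) 1 (vnil (Vec Nat 0)) (vcons (Vec (Vec Nat 0) 0) 0 (vnil (Vec Nat 0)) (vnil (Vec (Vec Nat 0) 0))))
type:
  Vec (Vec (Vec Nat 0) 0) 3
observation: contracting a beta-redex first, the term normalizes in 18 steps.


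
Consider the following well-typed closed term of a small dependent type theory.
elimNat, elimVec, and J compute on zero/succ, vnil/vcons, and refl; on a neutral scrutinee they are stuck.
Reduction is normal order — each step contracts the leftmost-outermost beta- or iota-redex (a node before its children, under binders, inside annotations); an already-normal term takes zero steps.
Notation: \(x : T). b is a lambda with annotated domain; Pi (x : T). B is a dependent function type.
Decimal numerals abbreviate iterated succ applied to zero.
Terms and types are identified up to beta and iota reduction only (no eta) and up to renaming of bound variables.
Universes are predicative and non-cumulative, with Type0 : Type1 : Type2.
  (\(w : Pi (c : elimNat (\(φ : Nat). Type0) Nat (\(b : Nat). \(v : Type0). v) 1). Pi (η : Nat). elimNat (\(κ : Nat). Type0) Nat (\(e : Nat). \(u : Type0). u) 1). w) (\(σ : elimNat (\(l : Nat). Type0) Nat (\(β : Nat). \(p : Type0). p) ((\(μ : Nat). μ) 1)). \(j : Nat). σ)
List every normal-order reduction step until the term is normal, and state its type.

reduction (normal order):
  (\(w : Pi (c : elimNat (\(φ : Nat). Type0) Nat (\(b : Nat). \(v : Type0). v) 1). Pi (η : Nat). elimNat (\(κ : Nat). Type0) Nat (\(e : Nat). \(u : Type0). u) 1). w) (\(σ : elimNat (\(l : Nat). Type0) Nat (\(β : Nat). \(p : Type0). p) ((\(μ : Nat). μ) 1)). \(j : Nat). σ)
  ~> \(w : elimNat (\(c : Nat). Type0) Nat (\(φ : Nat). \(b : Type0). b) ((\(v : Nat). v) 1)). \(η : Nat). w
  ~> \(w : elimNat (\(c : Nat). Type0) Nat (\(φ : Nat). \(b : Type0). b) 1). \(v : Nat). w
  ~> \(w : (\(c : Nat). \(φ : Type0). φ) 0 (elimNat (\(b : Nat). Type0) Nat (\(v : Nat). \(η : Type0). η) 0)). \(κ : Nat). w
  ~> \(w : (\(c : Type0). c) (elimNat (\(φ : Nat). Type0) Nat (\(b : Nat). \(v : Type0). v) 0)). \(η : Nat). w
  ~> \(w : elimNat (\(c : Nat). Type0) Nat (\(φ : Nat). \(b : Type0). b) 0). \(v : Nat). w
  ~> \(w : Nat). \(c : Nat). w
the term's type:
  Pi (w : Nat). Pi (c : Nat). Nat


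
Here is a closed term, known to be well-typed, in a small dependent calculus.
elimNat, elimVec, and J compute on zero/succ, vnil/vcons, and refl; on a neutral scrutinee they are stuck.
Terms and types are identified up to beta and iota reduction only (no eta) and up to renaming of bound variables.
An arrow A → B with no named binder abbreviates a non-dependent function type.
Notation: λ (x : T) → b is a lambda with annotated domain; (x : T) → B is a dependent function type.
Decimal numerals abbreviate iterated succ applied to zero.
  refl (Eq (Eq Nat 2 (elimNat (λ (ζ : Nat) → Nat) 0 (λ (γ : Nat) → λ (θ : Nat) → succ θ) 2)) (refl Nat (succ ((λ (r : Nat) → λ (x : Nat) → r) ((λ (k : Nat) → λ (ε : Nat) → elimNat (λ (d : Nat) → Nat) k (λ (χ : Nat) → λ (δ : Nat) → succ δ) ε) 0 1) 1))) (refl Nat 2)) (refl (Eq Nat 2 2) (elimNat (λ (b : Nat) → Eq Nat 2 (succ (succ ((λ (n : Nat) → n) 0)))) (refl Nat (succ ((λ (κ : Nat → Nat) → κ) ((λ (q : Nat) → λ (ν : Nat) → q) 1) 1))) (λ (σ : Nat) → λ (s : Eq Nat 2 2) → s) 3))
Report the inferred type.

inferred type:
  Eq (Eq (Eq Nat 2 2) (refl Nat 2) (refl Nat 2)) (refl (Eq Nat 2 2) (refl Nat 2)) (refl (Eq Nat 2 2) (refl Nat 2))


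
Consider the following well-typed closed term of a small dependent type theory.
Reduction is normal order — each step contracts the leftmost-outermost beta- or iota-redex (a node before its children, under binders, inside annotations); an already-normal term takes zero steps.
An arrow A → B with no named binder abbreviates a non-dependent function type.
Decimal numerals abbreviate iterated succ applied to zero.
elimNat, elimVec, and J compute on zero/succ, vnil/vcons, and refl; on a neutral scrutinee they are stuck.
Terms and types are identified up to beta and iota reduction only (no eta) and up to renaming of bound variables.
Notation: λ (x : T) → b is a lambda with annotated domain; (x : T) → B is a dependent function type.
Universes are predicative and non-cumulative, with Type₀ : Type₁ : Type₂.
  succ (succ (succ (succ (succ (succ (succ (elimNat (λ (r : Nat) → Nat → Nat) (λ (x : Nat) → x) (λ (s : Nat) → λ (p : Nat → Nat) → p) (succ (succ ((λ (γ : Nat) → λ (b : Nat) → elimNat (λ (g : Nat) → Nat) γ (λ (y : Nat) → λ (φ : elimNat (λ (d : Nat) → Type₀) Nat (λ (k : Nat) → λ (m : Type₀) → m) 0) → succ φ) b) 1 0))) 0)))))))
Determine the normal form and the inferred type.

reduced normal form:
  7
inferred type:
  Nat


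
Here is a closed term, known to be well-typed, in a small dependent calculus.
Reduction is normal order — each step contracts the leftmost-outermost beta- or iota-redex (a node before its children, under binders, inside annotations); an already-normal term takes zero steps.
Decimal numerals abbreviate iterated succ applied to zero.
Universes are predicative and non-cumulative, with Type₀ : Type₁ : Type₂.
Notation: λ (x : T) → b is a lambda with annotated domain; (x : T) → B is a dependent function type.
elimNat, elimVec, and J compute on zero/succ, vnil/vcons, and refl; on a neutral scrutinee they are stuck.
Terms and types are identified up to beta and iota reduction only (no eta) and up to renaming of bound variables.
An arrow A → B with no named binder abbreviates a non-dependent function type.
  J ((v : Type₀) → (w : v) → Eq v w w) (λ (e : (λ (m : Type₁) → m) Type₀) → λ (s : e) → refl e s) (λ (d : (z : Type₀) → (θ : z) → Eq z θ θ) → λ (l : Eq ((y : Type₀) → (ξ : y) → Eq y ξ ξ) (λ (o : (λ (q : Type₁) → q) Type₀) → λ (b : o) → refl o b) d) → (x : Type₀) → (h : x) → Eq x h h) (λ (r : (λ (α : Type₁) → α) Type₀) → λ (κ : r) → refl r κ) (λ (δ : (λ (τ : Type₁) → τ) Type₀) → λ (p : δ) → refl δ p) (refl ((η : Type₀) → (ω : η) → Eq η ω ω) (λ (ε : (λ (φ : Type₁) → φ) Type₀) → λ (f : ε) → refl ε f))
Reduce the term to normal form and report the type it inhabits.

resulting normal form:
  λ (v : Type₀) → λ (w : v) → refl v w
inferred type:
  (v : Type₀) → (w : v) → Eq v w w
observation: the leftmost-outermost redex is a J iota-redex, and normalization takes 2 steps.


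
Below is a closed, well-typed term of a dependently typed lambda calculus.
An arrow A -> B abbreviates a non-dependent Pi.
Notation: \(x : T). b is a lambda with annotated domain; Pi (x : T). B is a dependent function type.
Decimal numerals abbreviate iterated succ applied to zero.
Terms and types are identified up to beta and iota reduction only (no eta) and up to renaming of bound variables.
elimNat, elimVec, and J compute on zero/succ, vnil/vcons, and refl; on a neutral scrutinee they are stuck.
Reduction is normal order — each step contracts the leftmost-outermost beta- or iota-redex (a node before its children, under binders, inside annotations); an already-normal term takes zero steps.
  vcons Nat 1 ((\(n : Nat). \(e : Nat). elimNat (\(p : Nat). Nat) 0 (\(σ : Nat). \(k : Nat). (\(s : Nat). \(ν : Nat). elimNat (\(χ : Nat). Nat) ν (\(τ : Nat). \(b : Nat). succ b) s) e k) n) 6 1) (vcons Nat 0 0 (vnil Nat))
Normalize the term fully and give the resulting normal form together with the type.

resulting normal form:
  vcons Nat 1 6 (vcons Nat 0 0 (vnil Nat))
type:
  Vec Nat 2
observation: the leftmost-outermost redex is a beta-redex, and normalization takes 57 steps.


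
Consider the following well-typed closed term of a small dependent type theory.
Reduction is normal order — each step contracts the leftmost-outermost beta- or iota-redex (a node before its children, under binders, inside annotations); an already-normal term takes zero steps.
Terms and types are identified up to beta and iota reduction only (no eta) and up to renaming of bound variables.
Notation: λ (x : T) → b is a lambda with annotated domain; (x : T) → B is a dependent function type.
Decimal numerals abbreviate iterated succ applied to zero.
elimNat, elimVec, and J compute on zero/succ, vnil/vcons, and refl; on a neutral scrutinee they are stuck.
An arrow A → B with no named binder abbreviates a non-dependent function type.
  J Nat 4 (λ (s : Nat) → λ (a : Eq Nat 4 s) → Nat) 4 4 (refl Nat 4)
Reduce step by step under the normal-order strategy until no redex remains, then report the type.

normal-order reduction:
  J Nat 4 (λ (s : Nat) → λ (a : Eq Nat 4 s) → Nat) 4 4 (refl Nat 4)
  ~> 4
type:
  Nat


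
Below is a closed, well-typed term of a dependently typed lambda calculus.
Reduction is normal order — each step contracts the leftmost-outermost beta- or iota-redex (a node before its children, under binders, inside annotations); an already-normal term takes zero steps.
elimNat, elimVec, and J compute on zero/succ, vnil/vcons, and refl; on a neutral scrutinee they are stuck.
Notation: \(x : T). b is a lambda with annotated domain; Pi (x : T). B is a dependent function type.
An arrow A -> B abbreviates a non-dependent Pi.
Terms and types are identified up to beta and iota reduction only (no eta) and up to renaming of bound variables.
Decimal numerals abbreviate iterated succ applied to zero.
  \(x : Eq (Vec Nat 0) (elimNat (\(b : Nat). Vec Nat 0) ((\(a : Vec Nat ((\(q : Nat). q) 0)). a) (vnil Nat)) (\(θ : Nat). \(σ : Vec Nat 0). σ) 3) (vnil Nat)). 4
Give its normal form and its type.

reduced normal form:
  \(x : Eq (Vec Nat 0) (vnil Nat) (vnil Nat)). 4
inferred type:
  Eq (Vec Nat 0) (vnil Nat) (vnil Nat) -> Nat


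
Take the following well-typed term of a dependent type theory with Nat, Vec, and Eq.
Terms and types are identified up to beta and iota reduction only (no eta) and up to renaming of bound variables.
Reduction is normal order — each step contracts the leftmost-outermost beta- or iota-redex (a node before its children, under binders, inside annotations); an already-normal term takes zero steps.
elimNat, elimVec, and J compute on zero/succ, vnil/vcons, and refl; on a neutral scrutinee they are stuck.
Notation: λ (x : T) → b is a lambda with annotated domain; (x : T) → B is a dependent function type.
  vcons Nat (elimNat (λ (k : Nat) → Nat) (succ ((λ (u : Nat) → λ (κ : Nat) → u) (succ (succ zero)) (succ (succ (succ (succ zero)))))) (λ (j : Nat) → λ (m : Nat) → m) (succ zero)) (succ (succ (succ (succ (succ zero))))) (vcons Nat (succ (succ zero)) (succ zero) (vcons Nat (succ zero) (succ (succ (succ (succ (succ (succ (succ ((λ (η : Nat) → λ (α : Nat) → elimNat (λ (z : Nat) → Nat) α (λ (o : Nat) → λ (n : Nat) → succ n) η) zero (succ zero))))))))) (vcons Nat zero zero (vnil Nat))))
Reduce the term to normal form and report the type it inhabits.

normal form:
  vcons Nat (succ (succ (succ zero))) (succ (succ (succ (succ (succ zero))))) (vcons Nat (succ (succ zero)) (succ zero) (vcons Nat (succ zero) (succ (succ (succ (succ (succ (succ (succ (succ zero)))))))) (vcons Nat zero zero (vnil Nat))))
type:
  Vec Nat (succ (succ (succ (succ zero))))


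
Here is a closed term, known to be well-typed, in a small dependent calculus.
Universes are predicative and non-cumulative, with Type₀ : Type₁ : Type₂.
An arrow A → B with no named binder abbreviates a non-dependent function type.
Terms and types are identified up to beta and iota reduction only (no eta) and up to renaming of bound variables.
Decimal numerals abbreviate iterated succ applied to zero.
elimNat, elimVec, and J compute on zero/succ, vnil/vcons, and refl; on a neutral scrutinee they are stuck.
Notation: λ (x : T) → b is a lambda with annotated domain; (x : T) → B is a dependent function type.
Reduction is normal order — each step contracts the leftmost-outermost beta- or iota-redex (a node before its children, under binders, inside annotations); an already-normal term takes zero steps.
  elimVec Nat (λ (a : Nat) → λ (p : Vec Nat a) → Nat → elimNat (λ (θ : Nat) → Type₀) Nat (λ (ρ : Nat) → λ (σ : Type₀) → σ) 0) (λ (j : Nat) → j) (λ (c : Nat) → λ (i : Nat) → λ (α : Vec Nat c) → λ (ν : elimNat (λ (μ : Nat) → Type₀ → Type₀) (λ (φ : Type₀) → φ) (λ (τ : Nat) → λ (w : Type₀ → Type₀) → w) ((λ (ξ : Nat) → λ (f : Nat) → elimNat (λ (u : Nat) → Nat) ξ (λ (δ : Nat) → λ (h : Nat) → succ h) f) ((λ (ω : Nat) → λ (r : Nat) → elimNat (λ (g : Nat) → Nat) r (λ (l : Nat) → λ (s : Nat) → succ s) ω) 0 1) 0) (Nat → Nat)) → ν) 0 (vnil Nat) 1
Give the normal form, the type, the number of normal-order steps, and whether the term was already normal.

normal form:
  1
inferred type:
  Nat
normal-order step count: 2
started in normal form: no
first contracted redex: an elimVec iota-redex


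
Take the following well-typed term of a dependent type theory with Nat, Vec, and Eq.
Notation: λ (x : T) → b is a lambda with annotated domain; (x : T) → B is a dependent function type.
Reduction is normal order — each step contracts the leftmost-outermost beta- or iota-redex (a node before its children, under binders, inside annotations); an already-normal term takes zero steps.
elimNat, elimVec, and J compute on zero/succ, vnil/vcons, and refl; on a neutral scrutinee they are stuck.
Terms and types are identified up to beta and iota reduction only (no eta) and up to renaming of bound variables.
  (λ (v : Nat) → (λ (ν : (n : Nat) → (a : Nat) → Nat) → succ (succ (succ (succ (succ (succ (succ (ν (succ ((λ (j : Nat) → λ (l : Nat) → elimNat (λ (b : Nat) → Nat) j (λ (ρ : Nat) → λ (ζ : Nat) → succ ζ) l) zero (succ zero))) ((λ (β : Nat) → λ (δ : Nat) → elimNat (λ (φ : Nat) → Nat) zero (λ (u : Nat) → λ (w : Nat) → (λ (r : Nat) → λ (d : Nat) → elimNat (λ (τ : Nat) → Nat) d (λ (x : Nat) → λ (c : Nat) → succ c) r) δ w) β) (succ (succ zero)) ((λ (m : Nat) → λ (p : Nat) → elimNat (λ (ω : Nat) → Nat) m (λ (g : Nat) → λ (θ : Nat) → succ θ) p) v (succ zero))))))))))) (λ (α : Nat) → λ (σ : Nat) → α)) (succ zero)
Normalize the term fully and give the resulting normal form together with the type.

resulting normal form:
  succ (succ (succ (succ (succ (succ (succ (succ (succ zero))))))))
inferred type:
  Nat
observation: the term reaches its normal form after 10 normal-order steps.


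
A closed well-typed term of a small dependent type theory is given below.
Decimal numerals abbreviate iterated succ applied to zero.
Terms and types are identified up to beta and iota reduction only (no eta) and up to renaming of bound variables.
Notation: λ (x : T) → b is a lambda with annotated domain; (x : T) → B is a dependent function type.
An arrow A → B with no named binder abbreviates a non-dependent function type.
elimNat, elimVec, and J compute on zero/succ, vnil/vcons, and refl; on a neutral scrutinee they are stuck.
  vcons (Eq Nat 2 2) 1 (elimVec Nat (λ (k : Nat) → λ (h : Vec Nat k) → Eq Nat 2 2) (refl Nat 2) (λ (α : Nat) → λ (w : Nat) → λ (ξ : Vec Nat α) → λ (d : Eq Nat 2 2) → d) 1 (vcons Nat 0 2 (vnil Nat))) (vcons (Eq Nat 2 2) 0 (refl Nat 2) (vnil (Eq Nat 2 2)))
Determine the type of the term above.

type:
  Vec (Eq Nat 2 2) 2


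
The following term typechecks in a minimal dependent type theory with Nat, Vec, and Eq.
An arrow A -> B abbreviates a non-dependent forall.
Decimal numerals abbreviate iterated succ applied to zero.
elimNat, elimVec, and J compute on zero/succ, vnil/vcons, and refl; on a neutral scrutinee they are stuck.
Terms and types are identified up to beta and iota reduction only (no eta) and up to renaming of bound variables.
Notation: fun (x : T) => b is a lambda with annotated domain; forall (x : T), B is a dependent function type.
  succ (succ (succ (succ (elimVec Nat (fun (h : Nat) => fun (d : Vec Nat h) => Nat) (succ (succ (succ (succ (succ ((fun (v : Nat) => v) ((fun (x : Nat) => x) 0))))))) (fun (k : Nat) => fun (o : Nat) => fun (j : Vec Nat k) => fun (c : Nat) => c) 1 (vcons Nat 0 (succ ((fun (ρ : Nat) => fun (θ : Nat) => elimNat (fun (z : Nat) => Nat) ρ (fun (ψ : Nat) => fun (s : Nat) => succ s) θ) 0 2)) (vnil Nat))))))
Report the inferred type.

inferred type:
  Nat


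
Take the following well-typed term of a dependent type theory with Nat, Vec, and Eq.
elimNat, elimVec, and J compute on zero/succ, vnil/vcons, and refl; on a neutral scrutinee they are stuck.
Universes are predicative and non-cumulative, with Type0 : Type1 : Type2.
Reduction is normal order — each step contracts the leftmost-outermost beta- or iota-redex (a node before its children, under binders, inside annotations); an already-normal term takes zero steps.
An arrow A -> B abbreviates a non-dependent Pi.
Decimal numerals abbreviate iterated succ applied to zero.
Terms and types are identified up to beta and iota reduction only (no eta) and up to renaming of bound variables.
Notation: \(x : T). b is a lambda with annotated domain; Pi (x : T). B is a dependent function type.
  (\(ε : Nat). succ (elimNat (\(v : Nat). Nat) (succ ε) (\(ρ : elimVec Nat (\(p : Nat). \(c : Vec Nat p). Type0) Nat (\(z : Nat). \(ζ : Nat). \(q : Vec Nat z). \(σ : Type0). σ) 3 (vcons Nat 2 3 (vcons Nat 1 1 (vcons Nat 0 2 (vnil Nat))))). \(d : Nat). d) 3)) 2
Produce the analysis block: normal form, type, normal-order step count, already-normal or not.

reduced normal form:
  4
inferred type:
  Nat
normal-order step count: 11
already normal: no
first contracted redex: a beta-redex


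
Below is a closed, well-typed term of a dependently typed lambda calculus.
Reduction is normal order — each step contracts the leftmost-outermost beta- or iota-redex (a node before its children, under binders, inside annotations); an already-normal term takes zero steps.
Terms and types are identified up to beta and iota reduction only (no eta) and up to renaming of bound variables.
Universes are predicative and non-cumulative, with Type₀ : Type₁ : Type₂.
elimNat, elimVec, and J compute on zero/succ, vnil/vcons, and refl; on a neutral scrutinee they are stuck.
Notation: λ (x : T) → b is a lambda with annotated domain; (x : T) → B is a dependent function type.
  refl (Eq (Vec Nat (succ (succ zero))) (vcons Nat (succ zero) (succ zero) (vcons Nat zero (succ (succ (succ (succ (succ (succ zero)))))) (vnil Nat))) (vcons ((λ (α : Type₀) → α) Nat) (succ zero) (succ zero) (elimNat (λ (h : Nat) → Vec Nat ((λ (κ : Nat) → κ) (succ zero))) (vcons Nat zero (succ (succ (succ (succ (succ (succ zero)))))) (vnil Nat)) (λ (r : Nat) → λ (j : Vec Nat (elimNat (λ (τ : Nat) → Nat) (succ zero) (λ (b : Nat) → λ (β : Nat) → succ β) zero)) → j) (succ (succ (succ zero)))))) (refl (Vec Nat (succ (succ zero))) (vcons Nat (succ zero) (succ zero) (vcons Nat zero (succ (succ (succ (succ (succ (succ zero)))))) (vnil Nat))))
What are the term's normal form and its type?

reduced normal form:
  refl (Eq (Vec Nat (succ (succ zero))) (vcons Nat (succ zero) (succ zero) (vcons Nat zero (succ (succ (succ (succ (succ (succ zero)))))) (vnil Nat))) (vcons Nat (succ zero) (succ zero) (vcons Nat zero (succ (succ (succ (succ (succ (succ zero)))))) (vnil Nat)))) (refl (Vec Nat (succ (succ zero))) (vcons Nat (succ zero) (succ zero) (vcons Nat zero (succ (succ (succ (succ (succ (succ zero)))))) (vnil Nat))))
the term's type:
  Eq (Eq (Vec Nat (succ (succ zero))) (vcons Nat (succ zero) (succ zero) (vcons Nat zero (succ (succ (succ (succ (succ (succ zero)))))) (vnil Nat))) (vcons Nat (succ zero) (succ zero) (vcons Nat zero (succ (succ (succ (succ (succ (succ zero)))))) (vnil Nat)))) (refl (Vec Nat (succ (succ zero))) (vcons Nat (succ zero) (succ zero) (vcons Nat zero (succ (succ (succ (succ (succ (succ zero)))))) (vnil Nat)))) (refl (Vec Nat (succ (succ zero))) (vcons Nat (succ zero) (succ zero) (vcons Nat zero (succ (succ (succ (succ (succ (succ zero)))))) (vnil Nat))))


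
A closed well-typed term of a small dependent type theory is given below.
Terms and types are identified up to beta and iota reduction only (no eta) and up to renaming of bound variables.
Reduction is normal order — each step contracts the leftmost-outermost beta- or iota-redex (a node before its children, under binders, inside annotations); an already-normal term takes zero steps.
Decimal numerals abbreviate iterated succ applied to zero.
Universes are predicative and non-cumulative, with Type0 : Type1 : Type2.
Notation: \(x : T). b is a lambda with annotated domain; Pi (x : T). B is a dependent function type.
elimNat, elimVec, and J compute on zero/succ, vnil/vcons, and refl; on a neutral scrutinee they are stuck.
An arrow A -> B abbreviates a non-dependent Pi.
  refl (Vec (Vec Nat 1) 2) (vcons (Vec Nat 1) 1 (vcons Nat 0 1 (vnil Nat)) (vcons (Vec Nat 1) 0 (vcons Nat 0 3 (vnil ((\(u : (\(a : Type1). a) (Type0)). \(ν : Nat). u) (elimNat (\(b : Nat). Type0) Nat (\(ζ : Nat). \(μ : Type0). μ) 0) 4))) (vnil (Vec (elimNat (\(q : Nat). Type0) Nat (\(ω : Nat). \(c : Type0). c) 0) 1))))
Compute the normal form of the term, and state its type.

normal form:
  refl (Vec (Vec Nat 1) 2) (vcons (Vec Nat 1) 1 (vcons Nat 0 1 (vnil Nat)) (vcons (Vec Nat 1) 0 (vcons Nat 0 3 (vnil Nat)) (vnil (Vec Nat 1))))
type:
  Eq (Vec (Vec Nat 1) 2) (vcons (Vec Nat 1) 1 (vcons Nat 0 1 (vnil Nat)) (vcons (Vec Nat 1) 0 (vcons Nat 0 3 (vnil Nat)) (vnil (Vec Nat 1)))) (vcons (Vec Nat 1) 1 (vcons Nat 0 1 (vnil Nat)) (vcons (Vec Nat 1) 0 (vcons Nat 0 3 (vnil Nat)) (vnil (Vec Nat 1))))
observation: 4 normal-order steps separate the term from its normal form.


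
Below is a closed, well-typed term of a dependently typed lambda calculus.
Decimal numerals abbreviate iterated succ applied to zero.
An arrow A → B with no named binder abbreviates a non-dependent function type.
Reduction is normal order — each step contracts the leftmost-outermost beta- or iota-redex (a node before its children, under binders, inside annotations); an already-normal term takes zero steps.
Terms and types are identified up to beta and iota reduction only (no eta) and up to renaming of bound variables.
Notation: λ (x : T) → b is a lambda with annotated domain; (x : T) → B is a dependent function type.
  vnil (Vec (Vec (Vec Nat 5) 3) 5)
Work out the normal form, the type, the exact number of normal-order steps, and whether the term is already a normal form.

reduced normal form:
  vnil (Vec (Vec (Vec Nat 5) 3) 5)
type:
  Vec (Vec (Vec (Vec Nat 5) 3) 5) 0
steps to reach normal form (normal order): 0
already normal: yes


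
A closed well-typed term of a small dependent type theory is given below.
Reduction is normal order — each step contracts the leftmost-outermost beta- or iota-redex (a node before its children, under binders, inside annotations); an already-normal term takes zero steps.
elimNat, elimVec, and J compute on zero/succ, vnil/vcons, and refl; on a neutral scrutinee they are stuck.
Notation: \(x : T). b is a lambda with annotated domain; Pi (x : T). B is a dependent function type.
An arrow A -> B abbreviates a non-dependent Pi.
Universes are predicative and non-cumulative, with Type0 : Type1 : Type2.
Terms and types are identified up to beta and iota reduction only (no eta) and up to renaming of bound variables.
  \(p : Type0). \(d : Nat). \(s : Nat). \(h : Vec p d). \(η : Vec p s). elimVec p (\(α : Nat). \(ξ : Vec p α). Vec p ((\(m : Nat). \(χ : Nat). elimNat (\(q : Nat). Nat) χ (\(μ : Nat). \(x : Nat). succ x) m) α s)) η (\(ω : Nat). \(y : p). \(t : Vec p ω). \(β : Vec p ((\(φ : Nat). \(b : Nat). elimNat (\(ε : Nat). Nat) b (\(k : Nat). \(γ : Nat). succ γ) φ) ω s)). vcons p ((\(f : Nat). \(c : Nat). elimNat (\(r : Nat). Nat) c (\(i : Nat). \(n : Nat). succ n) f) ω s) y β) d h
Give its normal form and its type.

normal form:
  \(p : Type0). \(d : Nat). \(s : Nat). \(h : Vec p d). \(η : Vec p s). elimVec p (\(α : Nat). \(ξ : Vec p α). Vec p (elimNat (\(m : Nat). Nat) s (\(χ : Nat). \(q : Nat). succ q) α)) η (\(μ : Nat). \(x : p). \(ω : Vec p μ). \(y : Vec p (elimNat (\(t : Nat). Nat) s (\(β : Nat). \(φ : Nat). succ φ) μ)). vcons p (elimNat (\(b : Nat). Nat) s (\(ε : Nat). \(k : Nat). succ k) μ) x y) d h
the term's type:
  Pi (p : Type0). Pi (d : Nat). Pi (s : Nat). Vec p d -> Vec p s -> Vec p (elimNat (\(h : Nat). Nat) s (\(η : Nat). \(α : Nat). succ α) d)
observation: the first redex contracted is a beta-redex; the normal form is reached in 6 normal-order steps.


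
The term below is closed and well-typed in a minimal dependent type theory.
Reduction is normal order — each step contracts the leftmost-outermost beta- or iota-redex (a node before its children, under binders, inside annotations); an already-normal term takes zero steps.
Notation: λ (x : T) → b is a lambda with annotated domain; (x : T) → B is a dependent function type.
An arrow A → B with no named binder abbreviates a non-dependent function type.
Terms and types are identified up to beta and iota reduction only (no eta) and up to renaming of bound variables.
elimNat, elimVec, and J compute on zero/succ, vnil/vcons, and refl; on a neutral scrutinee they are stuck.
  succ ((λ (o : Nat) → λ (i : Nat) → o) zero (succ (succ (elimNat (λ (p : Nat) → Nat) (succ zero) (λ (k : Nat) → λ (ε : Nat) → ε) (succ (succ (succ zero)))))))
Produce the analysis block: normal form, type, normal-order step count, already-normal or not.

normal form:
  succ zero
the term's type:
  Nat
steps to reach normal form (normal order): 2
started in normal form: no
first redex: a beta-redex


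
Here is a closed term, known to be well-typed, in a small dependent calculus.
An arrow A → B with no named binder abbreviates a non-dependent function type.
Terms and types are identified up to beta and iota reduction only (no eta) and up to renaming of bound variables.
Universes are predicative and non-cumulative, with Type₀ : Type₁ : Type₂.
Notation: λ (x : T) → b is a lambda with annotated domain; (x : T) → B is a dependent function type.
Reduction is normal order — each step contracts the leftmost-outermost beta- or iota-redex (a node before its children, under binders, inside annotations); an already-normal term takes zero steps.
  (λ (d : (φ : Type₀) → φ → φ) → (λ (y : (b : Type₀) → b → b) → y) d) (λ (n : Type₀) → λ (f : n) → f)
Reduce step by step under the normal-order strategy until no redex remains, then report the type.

normal-order reduction:
  (λ (d : (φ : Type₀) → φ → φ) → (λ (y : (b : Type₀) → b → b) → y) d) (λ (n : Type₀) → λ (f : n) → f)
  ~> (λ (d : (φ : Type₀) → φ → φ) → d) (λ (y : Type₀) → λ (b : y) → b)
  ~> λ (d : Type₀) → λ (φ : d) → φ
inferred type:
  (d : Type₀) → d → d


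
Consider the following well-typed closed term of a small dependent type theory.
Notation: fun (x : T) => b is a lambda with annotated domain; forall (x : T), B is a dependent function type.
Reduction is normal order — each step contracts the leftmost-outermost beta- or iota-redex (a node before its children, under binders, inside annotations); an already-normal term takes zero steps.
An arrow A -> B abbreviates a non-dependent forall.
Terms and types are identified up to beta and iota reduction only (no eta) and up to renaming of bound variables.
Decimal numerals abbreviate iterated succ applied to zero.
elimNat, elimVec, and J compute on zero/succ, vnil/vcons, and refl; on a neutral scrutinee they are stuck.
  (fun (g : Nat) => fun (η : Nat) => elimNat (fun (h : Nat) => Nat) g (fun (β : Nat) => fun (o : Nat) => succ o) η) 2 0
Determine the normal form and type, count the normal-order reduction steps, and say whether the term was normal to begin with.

resulting normal form:
  2
the term's type:
  Nat
steps to reach normal form (normal order): 3
already normal: no
first redex: a beta-redex


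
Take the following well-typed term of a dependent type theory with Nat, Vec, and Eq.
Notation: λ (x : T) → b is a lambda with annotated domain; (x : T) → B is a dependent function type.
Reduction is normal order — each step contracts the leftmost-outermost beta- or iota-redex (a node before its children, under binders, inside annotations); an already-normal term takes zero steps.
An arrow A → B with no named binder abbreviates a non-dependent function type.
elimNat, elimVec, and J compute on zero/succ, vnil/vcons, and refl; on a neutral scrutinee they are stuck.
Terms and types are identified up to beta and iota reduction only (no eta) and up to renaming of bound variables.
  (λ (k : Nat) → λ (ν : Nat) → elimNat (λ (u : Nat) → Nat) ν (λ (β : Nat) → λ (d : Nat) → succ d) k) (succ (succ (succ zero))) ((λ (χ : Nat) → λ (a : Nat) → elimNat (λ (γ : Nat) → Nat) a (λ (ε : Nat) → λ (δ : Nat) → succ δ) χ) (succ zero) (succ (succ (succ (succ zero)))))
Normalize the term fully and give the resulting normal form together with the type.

resulting normal form:
  succ (succ (succ (succ (succ (succ (succ (succ zero)))))))
the term's type:
  Nat


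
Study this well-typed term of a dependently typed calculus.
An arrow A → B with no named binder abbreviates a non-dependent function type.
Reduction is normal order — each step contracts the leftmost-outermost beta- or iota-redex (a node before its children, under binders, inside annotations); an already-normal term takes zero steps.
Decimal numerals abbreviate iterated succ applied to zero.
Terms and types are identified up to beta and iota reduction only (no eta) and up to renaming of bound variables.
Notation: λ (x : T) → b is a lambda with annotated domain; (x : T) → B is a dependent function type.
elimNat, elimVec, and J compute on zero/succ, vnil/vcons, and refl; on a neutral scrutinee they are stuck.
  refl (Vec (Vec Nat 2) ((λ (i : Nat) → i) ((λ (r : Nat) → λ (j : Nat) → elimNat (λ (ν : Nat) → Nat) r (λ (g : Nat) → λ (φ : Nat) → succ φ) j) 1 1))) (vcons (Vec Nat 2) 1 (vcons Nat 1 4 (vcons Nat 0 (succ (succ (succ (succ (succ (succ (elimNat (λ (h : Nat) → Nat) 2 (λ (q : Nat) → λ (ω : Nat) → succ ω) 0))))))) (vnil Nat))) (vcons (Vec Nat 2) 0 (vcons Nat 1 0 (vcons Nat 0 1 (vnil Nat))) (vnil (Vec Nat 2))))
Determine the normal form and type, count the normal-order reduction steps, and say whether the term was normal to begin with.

normal form:
  refl (Vec (Vec Nat 2) 2) (vcons (Vec Nat 2) 1 (vcons Nat 1 4 (vcons Nat 0 8 (vnil Nat))) (vcons (Vec Nat 2) 0 (vcons Nat 1 0 (vcons Nat 0 1 (vnil Nat))) (vnil (Vec Nat 2))))
the term's type:
  Eq (Vec (Vec Nat 2) 2) (vcons (Vec Nat 2) 1 (vcons Nat 1 4 (vcons Nat 0 8 (vnil Nat))) (vcons (Vec Nat 2) 0 (vcons Nat 1 0 (vcons Nat 0 1 (vnil Nat))) (vnil (Vec Nat 2)))) (vcons (Vec Nat 2) 1 (vcons Nat 1 4 (vcons Nat 0 8 (vnil Nat))) (vcons (Vec Nat 2) 0 (vcons Nat 1 0 (vcons Nat 0 1 (vnil Nat))) (vnil (Vec Nat 2))))
steps to reach normal form (normal order): 8
started in normal form: no
first contracted redex: a beta-redex


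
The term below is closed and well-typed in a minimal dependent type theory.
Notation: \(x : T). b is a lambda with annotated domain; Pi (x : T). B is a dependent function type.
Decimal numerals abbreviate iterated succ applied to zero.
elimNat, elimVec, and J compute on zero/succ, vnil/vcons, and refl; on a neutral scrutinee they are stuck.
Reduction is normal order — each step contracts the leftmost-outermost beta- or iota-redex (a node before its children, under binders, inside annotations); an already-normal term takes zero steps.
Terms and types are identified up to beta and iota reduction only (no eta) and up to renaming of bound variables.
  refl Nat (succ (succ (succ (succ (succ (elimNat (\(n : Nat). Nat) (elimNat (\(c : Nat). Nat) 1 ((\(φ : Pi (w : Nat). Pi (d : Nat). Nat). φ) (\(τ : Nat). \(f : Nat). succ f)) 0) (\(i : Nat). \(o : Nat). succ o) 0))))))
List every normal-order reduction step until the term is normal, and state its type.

normal-order reduction sequence:
  refl Nat (succ (succ (succ (succ (succ (elimNat (\(n : Nat). Nat) (elimNat (\(c : Nat). Nat) 1 ((\(φ : Pi (w : Nat). Pi (d : Nat). Nat). φ) (\(τ : Nat). \(f : Nat). succ f)) 0) (\(i : Nat). \(o : Nat). succ o) 0))))))
  ~> refl Nat (succ (succ (succ (succ (succ (elimNat (\(n : Nat). Nat) 1 ((\(c : Pi (φ : Nat). Pi (w : Nat). Nat). c) (\(d : Nat). \(τ : Nat). succ τ)) 0))))))
  ~> refl Nat 6
inferred type:
  Eq Nat 6 6


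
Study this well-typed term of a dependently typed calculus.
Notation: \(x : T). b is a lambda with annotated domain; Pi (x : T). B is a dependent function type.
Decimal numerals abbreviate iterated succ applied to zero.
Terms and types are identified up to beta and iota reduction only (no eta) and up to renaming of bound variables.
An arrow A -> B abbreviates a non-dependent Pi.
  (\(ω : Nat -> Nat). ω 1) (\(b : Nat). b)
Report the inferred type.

type:
  Nat


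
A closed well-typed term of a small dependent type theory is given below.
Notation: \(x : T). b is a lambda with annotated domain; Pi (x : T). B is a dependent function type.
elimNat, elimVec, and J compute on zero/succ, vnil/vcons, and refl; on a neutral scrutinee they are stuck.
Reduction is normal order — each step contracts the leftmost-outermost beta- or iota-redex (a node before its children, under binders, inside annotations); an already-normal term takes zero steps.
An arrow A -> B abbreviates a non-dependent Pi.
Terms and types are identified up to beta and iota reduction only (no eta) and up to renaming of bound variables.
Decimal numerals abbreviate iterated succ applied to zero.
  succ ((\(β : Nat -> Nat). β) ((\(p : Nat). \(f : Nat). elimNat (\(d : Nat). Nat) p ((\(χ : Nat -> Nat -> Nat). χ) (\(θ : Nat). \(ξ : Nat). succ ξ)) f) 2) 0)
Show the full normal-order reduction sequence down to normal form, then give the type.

reduction (normal order):
  succ ((\(β : Nat -> Nat). β) ((\(p : Nat). \(f : Nat). elimNat (\(d : Nat). Nat) p ((\(χ : Nat -> Nat -> Nat). χ) (\(θ : Nat). \(ξ : Nat). succ ξ)) f) 2) 0)
  ~> succ ((\(β : Nat). \(p : Nat). elimNat (\(f : Nat). Nat) β ((\(d : Nat -> Nat -> Nat). d) (\(χ : Nat). \(θ : Nat). succ θ)) p) 2 0)
  ~> succ ((\(β : Nat). elimNat (\(p : Nat). Nat) 2 ((\(f : Nat -> Nat -> Nat). f) (\(d : Nat). \(χ : Nat). succ χ)) β) 0)
  ~> succ (elimNat (\(β : Nat). Nat) 2 ((\(p : Nat -> Nat -> Nat). p) (\(f : Nat). \(d : Nat). succ d)) 0)
  ~> 3
the term's type:
  Nat


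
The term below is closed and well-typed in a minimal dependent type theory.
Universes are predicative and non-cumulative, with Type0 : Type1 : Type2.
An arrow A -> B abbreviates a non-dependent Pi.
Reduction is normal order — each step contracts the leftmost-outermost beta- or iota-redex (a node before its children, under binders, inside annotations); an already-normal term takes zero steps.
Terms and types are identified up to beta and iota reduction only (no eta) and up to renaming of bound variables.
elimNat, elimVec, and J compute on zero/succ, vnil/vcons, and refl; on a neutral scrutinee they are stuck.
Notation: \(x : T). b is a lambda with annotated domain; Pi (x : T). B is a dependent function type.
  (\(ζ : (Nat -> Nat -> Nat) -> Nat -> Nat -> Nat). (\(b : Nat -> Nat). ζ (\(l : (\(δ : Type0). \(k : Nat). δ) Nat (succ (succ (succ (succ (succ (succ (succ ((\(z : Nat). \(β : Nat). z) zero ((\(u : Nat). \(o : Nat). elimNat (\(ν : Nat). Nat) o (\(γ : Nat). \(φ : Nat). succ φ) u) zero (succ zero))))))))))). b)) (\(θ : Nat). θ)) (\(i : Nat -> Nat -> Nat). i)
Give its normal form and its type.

normal form:
  \(ζ : Nat). \(b : Nat). b
the term's type:
  Nat -> Nat -> Nat
observation: the first redex contracted is a beta-redex; the normal form is reached in 5 normal-order steps.


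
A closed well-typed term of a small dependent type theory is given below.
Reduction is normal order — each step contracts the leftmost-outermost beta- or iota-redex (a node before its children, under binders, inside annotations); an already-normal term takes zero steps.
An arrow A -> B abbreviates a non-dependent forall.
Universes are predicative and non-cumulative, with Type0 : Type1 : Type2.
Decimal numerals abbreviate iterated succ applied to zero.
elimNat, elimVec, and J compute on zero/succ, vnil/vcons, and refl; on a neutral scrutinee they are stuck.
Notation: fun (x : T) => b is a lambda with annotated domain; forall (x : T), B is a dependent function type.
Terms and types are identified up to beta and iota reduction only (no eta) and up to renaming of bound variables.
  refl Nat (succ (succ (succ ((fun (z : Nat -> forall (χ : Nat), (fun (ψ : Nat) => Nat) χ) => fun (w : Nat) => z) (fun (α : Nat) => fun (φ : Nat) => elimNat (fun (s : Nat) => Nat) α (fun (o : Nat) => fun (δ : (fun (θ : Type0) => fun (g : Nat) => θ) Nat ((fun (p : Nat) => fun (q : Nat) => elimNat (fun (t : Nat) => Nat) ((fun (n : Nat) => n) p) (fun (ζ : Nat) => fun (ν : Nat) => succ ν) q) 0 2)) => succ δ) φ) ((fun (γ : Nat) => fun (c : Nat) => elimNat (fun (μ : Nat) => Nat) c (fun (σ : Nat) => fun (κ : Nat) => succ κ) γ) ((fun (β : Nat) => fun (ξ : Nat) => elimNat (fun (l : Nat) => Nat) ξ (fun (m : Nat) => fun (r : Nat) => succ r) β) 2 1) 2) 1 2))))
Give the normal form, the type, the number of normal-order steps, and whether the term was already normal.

reduced normal form:
  refl Nat 6
type:
  Eq Nat 6 6
reduction steps (normal order): 11
term was already normal: no
first redex: a beta-redex
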